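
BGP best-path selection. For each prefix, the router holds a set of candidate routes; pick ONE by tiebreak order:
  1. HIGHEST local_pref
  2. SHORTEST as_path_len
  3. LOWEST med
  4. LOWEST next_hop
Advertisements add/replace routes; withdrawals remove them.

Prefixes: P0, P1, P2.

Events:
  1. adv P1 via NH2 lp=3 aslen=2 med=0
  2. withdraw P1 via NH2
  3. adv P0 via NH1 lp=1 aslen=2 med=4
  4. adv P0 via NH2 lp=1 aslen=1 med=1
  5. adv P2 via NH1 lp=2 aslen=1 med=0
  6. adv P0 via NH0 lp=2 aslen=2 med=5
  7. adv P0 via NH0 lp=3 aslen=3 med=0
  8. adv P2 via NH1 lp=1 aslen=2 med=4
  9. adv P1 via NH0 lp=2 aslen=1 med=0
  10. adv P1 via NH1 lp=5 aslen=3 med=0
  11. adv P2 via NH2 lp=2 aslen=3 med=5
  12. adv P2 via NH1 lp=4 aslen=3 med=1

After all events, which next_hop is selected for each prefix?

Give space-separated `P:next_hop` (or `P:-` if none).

Op 1: best P0=- P1=NH2 P2=-
Op 2: best P0=- P1=- P2=-
Op 3: best P0=NH1 P1=- P2=-
Op 4: best P0=NH2 P1=- P2=-
Op 5: best P0=NH2 P1=- P2=NH1
Op 6: best P0=NH0 P1=- P2=NH1
Op 7: best P0=NH0 P1=- P2=NH1
Op 8: best P0=NH0 P1=- P2=NH1
Op 9: best P0=NH0 P1=NH0 P2=NH1
Op 10: best P0=NH0 P1=NH1 P2=NH1
Op 11: best P0=NH0 P1=NH1 P2=NH2
Op 12: best P0=NH0 P1=NH1 P2=NH1

Answer: P0:NH0 P1:NH1 P2:NH1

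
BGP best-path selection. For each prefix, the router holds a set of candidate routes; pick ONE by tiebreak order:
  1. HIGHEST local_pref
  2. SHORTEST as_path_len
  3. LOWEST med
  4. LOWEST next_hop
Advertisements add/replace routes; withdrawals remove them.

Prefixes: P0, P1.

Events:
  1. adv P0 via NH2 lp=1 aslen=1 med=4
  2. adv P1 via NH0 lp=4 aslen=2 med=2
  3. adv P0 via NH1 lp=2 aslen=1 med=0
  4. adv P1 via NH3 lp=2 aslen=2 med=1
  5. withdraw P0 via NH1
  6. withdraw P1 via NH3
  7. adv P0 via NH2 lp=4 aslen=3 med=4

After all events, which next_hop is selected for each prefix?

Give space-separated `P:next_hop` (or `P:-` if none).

Answer: P0:NH2 P1:NH0

Derivation:
Op 1: best P0=NH2 P1=-
Op 2: best P0=NH2 P1=NH0
Op 3: best P0=NH1 P1=NH0
Op 4: best P0=NH1 P1=NH0
Op 5: best P0=NH2 P1=NH0
Op 6: best P0=NH2 P1=NH0
Op 7: best P0=NH2 P1=NH0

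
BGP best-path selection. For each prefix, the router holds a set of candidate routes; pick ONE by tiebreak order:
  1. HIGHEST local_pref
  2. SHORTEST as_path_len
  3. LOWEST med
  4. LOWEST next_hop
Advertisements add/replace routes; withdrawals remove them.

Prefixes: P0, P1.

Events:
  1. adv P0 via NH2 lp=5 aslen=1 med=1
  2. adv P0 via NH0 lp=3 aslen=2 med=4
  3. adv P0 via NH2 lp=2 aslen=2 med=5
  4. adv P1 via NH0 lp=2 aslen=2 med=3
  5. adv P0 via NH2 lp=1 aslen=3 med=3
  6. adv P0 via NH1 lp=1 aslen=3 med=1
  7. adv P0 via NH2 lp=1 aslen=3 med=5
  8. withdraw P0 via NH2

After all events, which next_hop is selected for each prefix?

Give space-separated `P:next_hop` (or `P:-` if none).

Answer: P0:NH0 P1:NH0

Derivation:
Op 1: best P0=NH2 P1=-
Op 2: best P0=NH2 P1=-
Op 3: best P0=NH0 P1=-
Op 4: best P0=NH0 P1=NH0
Op 5: best P0=NH0 P1=NH0
Op 6: best P0=NH0 P1=NH0
Op 7: best P0=NH0 P1=NH0
Op 8: best P0=NH0 P1=NH0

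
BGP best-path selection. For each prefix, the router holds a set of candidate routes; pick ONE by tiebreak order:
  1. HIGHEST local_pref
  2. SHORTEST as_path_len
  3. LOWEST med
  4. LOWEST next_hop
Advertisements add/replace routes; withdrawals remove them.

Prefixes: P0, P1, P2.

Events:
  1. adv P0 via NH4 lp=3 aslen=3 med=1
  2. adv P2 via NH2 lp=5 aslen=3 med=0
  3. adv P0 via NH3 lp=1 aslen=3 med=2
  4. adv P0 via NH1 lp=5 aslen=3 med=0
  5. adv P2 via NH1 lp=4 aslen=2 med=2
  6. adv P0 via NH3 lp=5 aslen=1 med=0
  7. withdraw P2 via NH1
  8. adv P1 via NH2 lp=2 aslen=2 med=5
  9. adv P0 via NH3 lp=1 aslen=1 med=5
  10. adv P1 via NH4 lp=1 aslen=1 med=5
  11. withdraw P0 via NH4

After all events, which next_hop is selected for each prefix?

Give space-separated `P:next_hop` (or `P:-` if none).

Op 1: best P0=NH4 P1=- P2=-
Op 2: best P0=NH4 P1=- P2=NH2
Op 3: best P0=NH4 P1=- P2=NH2
Op 4: best P0=NH1 P1=- P2=NH2
Op 5: best P0=NH1 P1=- P2=NH2
Op 6: best P0=NH3 P1=- P2=NH2
Op 7: best P0=NH3 P1=- P2=NH2
Op 8: best P0=NH3 P1=NH2 P2=NH2
Op 9: best P0=NH1 P1=NH2 P2=NH2
Op 10: best P0=NH1 P1=NH2 P2=NH2
Op 11: best P0=NH1 P1=NH2 P2=NH2

Answer: P0:NH1 P1:NH2 P2:NH2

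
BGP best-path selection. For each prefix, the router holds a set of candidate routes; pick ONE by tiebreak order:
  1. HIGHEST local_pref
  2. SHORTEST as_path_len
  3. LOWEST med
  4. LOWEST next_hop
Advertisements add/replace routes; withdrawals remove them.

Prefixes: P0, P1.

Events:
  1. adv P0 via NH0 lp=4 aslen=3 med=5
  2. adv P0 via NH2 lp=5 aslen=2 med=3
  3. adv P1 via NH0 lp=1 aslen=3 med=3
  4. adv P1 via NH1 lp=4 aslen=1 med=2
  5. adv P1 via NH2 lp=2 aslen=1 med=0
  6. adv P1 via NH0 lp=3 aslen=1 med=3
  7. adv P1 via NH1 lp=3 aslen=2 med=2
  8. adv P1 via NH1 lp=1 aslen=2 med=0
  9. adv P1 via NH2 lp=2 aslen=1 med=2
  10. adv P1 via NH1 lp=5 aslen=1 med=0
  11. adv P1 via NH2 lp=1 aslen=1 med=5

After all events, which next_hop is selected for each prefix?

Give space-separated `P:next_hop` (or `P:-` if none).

Op 1: best P0=NH0 P1=-
Op 2: best P0=NH2 P1=-
Op 3: best P0=NH2 P1=NH0
Op 4: best P0=NH2 P1=NH1
Op 5: best P0=NH2 P1=NH1
Op 6: best P0=NH2 P1=NH1
Op 7: best P0=NH2 P1=NH0
Op 8: best P0=NH2 P1=NH0
Op 9: best P0=NH2 P1=NH0
Op 10: best P0=NH2 P1=NH1
Op 11: best P0=NH2 P1=NH1

Answer: P0:NH2 P1:NH1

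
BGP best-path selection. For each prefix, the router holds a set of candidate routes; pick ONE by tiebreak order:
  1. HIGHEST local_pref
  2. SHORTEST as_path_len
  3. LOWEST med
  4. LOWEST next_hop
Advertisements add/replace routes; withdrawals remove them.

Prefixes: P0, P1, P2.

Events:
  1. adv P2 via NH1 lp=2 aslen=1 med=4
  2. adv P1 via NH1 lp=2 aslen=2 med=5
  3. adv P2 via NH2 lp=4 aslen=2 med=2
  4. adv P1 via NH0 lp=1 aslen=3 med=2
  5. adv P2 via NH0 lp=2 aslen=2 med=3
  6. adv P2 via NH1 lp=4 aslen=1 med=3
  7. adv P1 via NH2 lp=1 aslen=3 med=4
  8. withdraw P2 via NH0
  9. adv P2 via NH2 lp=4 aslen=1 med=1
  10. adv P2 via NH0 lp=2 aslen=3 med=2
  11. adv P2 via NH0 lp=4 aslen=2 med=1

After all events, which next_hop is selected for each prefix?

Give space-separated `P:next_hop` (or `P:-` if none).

Answer: P0:- P1:NH1 P2:NH2

Derivation:
Op 1: best P0=- P1=- P2=NH1
Op 2: best P0=- P1=NH1 P2=NH1
Op 3: best P0=- P1=NH1 P2=NH2
Op 4: best P0=- P1=NH1 P2=NH2
Op 5: best P0=- P1=NH1 P2=NH2
Op 6: best P0=- P1=NH1 P2=NH1
Op 7: best P0=- P1=NH1 P2=NH1
Op 8: best P0=- P1=NH1 P2=NH1
Op 9: best P0=- P1=NH1 P2=NH2
Op 10: best P0=- P1=NH1 P2=NH2
Op 11: best P0=- P1=NH1 P2=NH2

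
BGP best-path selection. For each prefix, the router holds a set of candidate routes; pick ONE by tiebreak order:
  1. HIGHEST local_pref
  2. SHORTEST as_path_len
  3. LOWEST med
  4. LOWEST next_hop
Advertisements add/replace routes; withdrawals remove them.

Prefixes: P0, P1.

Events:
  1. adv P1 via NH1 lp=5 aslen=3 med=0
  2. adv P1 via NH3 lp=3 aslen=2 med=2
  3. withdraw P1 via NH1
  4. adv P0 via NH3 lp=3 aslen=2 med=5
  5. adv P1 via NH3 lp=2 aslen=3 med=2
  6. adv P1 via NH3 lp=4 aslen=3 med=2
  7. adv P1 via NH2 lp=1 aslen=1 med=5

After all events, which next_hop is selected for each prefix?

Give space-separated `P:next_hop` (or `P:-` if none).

Op 1: best P0=- P1=NH1
Op 2: best P0=- P1=NH1
Op 3: best P0=- P1=NH3
Op 4: best P0=NH3 P1=NH3
Op 5: best P0=NH3 P1=NH3
Op 6: best P0=NH3 P1=NH3
Op 7: best P0=NH3 P1=NH3

Answer: P0:NH3 P1:NH3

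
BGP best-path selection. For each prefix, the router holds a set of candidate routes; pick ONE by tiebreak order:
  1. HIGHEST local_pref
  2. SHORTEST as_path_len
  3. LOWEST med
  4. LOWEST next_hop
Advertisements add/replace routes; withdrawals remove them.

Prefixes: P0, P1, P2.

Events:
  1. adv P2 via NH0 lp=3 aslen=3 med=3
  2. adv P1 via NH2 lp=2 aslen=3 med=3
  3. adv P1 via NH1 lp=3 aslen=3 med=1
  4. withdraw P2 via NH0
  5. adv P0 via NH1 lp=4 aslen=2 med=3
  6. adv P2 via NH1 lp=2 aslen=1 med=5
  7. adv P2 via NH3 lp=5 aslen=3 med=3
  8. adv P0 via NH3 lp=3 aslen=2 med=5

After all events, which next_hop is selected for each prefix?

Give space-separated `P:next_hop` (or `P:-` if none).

Answer: P0:NH1 P1:NH1 P2:NH3

Derivation:
Op 1: best P0=- P1=- P2=NH0
Op 2: best P0=- P1=NH2 P2=NH0
Op 3: best P0=- P1=NH1 P2=NH0
Op 4: best P0=- P1=NH1 P2=-
Op 5: best P0=NH1 P1=NH1 P2=-
Op 6: best P0=NH1 P1=NH1 P2=NH1
Op 7: best P0=NH1 P1=NH1 P2=NH3
Op 8: best P0=NH1 P1=NH1 P2=NH3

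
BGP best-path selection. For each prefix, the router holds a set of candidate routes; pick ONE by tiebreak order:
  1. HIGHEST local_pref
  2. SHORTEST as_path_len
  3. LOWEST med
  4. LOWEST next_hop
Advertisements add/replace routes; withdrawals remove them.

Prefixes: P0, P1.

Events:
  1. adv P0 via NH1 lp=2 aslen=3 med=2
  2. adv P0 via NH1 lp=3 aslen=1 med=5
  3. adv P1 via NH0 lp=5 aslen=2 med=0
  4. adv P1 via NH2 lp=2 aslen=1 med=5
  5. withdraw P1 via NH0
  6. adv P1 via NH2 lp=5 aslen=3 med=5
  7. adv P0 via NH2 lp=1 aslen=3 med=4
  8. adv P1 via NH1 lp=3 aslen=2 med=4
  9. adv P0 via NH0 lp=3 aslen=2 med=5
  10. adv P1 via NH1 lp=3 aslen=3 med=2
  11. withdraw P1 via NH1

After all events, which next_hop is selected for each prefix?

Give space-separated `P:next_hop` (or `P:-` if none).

Answer: P0:NH1 P1:NH2

Derivation:
Op 1: best P0=NH1 P1=-
Op 2: best P0=NH1 P1=-
Op 3: best P0=NH1 P1=NH0
Op 4: best P0=NH1 P1=NH0
Op 5: best P0=NH1 P1=NH2
Op 6: best P0=NH1 P1=NH2
Op 7: best P0=NH1 P1=NH2
Op 8: best P0=NH1 P1=NH2
Op 9: best P0=NH1 P1=NH2
Op 10: best P0=NH1 P1=NH2
Op 11: best P0=NH1 P1=NH2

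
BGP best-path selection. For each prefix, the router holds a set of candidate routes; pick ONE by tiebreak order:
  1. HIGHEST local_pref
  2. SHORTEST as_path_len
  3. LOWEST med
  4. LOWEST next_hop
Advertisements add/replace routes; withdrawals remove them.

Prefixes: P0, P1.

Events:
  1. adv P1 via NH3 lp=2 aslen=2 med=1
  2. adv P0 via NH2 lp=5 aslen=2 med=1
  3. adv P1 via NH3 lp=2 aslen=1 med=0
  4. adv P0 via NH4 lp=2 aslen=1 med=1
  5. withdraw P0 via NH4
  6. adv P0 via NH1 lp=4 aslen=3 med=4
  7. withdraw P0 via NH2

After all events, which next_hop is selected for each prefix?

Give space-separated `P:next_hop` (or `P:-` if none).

Op 1: best P0=- P1=NH3
Op 2: best P0=NH2 P1=NH3
Op 3: best P0=NH2 P1=NH3
Op 4: best P0=NH2 P1=NH3
Op 5: best P0=NH2 P1=NH3
Op 6: best P0=NH2 P1=NH3
Op 7: best P0=NH1 P1=NH3

Answer: P0:NH1 P1:NH3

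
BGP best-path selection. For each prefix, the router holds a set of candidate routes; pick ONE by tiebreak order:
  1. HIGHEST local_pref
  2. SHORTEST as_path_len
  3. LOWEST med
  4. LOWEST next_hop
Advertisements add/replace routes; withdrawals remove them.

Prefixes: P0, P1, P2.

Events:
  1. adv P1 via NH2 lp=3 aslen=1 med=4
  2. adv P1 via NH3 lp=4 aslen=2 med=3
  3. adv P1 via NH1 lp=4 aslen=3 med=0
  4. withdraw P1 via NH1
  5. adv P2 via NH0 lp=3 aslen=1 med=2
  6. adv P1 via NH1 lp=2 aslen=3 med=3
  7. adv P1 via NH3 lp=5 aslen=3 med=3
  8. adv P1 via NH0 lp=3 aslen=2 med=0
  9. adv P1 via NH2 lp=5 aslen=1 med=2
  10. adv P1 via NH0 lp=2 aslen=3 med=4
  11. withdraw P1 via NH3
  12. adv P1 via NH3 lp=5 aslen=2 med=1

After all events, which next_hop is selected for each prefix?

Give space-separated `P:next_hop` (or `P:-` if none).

Op 1: best P0=- P1=NH2 P2=-
Op 2: best P0=- P1=NH3 P2=-
Op 3: best P0=- P1=NH3 P2=-
Op 4: best P0=- P1=NH3 P2=-
Op 5: best P0=- P1=NH3 P2=NH0
Op 6: best P0=- P1=NH3 P2=NH0
Op 7: best P0=- P1=NH3 P2=NH0
Op 8: best P0=- P1=NH3 P2=NH0
Op 9: best P0=- P1=NH2 P2=NH0
Op 10: best P0=- P1=NH2 P2=NH0
Op 11: best P0=- P1=NH2 P2=NH0
Op 12: best P0=- P1=NH2 P2=NH0

Answer: P0:- P1:NH2 P2:NH0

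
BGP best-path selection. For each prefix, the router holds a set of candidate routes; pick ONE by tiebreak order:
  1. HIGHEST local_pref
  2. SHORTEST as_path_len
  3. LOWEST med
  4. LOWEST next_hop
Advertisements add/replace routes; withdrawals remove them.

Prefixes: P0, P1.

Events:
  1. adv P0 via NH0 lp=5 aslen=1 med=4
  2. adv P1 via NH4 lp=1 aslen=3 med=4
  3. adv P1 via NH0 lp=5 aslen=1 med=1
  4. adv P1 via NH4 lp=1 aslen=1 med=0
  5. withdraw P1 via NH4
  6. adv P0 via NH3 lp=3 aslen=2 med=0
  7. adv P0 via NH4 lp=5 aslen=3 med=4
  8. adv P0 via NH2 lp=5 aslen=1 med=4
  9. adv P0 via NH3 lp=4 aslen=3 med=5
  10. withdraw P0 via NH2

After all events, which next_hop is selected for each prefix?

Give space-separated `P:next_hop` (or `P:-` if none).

Op 1: best P0=NH0 P1=-
Op 2: best P0=NH0 P1=NH4
Op 3: best P0=NH0 P1=NH0
Op 4: best P0=NH0 P1=NH0
Op 5: best P0=NH0 P1=NH0
Op 6: best P0=NH0 P1=NH0
Op 7: best P0=NH0 P1=NH0
Op 8: best P0=NH0 P1=NH0
Op 9: best P0=NH0 P1=NH0
Op 10: best P0=NH0 P1=NH0

Answer: P0:NH0 P1:NH0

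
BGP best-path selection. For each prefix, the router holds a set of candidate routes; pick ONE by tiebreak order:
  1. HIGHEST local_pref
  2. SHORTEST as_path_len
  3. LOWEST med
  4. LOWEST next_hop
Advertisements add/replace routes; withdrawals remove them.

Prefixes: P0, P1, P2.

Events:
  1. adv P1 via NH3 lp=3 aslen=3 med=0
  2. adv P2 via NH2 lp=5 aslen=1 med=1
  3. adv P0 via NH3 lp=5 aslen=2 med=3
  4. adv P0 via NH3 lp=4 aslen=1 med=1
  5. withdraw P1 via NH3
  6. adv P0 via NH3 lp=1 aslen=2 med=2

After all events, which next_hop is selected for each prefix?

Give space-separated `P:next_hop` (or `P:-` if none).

Answer: P0:NH3 P1:- P2:NH2

Derivation:
Op 1: best P0=- P1=NH3 P2=-
Op 2: best P0=- P1=NH3 P2=NH2
Op 3: best P0=NH3 P1=NH3 P2=NH2
Op 4: best P0=NH3 P1=NH3 P2=NH2
Op 5: best P0=NH3 P1=- P2=NH2
Op 6: best P0=NH3 P1=- P2=NH2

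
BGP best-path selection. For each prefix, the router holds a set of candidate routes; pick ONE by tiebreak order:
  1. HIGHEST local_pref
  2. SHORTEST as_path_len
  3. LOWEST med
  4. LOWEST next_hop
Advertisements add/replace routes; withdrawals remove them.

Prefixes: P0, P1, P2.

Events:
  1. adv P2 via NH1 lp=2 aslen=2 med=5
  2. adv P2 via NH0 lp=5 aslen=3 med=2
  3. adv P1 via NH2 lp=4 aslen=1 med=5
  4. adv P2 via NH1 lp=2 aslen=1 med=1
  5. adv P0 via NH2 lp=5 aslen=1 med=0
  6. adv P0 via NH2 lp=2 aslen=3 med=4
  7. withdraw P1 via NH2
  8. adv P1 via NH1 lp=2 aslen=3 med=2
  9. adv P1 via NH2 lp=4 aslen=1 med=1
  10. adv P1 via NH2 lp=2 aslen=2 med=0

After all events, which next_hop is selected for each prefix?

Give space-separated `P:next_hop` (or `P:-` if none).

Answer: P0:NH2 P1:NH2 P2:NH0

Derivation:
Op 1: best P0=- P1=- P2=NH1
Op 2: best P0=- P1=- P2=NH0
Op 3: best P0=- P1=NH2 P2=NH0
Op 4: best P0=- P1=NH2 P2=NH0
Op 5: best P0=NH2 P1=NH2 P2=NH0
Op 6: best P0=NH2 P1=NH2 P2=NH0
Op 7: best P0=NH2 P1=- P2=NH0
Op 8: best P0=NH2 P1=NH1 P2=NH0
Op 9: best P0=NH2 P1=NH2 P2=NH0
Op 10: best P0=NH2 P1=NH2 P2=NH0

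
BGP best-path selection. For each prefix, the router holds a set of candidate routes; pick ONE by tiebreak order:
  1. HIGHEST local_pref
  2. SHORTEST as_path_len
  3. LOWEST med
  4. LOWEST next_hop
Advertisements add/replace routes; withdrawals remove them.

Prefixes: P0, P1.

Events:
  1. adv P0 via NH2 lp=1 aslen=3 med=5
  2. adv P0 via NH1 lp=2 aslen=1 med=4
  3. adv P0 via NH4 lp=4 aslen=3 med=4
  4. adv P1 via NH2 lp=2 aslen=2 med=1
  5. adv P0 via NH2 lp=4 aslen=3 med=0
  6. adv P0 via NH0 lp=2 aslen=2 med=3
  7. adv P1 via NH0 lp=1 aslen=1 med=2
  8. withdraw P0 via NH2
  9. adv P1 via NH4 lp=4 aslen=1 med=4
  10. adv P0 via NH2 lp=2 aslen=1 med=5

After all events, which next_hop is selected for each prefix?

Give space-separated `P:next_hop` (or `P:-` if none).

Answer: P0:NH4 P1:NH4

Derivation:
Op 1: best P0=NH2 P1=-
Op 2: best P0=NH1 P1=-
Op 3: best P0=NH4 P1=-
Op 4: best P0=NH4 P1=NH2
Op 5: best P0=NH2 P1=NH2
Op 6: best P0=NH2 P1=NH2
Op 7: best P0=NH2 P1=NH2
Op 8: best P0=NH4 P1=NH2
Op 9: best P0=NH4 P1=NH4
Op 10: best P0=NH4 P1=NH4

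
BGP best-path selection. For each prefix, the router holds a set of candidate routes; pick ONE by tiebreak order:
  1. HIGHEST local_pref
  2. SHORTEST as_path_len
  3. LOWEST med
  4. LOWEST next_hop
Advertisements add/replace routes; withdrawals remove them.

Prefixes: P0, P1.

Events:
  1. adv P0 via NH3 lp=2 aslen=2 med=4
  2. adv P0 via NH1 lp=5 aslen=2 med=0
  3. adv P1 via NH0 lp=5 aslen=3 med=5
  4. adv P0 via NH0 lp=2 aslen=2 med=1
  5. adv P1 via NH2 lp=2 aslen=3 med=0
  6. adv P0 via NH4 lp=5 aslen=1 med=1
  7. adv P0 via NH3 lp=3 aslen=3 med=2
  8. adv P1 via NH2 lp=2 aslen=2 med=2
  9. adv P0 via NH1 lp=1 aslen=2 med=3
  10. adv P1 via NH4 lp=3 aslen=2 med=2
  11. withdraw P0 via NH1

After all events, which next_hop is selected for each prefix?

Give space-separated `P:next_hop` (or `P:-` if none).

Op 1: best P0=NH3 P1=-
Op 2: best P0=NH1 P1=-
Op 3: best P0=NH1 P1=NH0
Op 4: best P0=NH1 P1=NH0
Op 5: best P0=NH1 P1=NH0
Op 6: best P0=NH4 P1=NH0
Op 7: best P0=NH4 P1=NH0
Op 8: best P0=NH4 P1=NH0
Op 9: best P0=NH4 P1=NH0
Op 10: best P0=NH4 P1=NH0
Op 11: best P0=NH4 P1=NH0

Answer: P0:NH4 P1:NH0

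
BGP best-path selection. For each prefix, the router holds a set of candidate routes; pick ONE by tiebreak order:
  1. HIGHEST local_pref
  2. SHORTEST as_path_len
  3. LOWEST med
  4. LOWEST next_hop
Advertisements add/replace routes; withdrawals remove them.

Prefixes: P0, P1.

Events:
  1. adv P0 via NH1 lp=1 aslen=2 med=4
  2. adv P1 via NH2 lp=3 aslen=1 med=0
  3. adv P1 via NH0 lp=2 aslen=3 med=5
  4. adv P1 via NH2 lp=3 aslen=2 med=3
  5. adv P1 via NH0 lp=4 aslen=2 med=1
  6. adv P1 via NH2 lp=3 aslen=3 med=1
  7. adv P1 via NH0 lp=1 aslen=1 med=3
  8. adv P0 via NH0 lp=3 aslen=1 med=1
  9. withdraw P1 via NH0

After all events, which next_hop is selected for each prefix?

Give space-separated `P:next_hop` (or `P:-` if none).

Op 1: best P0=NH1 P1=-
Op 2: best P0=NH1 P1=NH2
Op 3: best P0=NH1 P1=NH2
Op 4: best P0=NH1 P1=NH2
Op 5: best P0=NH1 P1=NH0
Op 6: best P0=NH1 P1=NH0
Op 7: best P0=NH1 P1=NH2
Op 8: best P0=NH0 P1=NH2
Op 9: best P0=NH0 P1=NH2

Answer: P0:NH0 P1:NH2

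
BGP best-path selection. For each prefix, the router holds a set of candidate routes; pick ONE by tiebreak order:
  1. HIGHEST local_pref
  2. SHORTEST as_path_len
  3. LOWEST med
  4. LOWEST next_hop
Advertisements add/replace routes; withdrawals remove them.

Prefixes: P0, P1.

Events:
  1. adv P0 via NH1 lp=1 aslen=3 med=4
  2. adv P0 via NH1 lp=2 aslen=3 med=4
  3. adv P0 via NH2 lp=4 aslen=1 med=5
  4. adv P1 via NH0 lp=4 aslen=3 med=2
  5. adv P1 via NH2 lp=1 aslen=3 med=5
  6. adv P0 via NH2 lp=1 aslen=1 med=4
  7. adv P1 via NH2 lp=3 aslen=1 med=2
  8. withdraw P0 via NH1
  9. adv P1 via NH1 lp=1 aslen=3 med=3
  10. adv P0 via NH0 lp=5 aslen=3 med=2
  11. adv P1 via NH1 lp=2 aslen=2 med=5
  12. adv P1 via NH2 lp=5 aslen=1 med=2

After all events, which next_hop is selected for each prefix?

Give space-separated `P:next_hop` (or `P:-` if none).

Answer: P0:NH0 P1:NH2

Derivation:
Op 1: best P0=NH1 P1=-
Op 2: best P0=NH1 P1=-
Op 3: best P0=NH2 P1=-
Op 4: best P0=NH2 P1=NH0
Op 5: best P0=NH2 P1=NH0
Op 6: best P0=NH1 P1=NH0
Op 7: best P0=NH1 P1=NH0
Op 8: best P0=NH2 P1=NH0
Op 9: best P0=NH2 P1=NH0
Op 10: best P0=NH0 P1=NH0
Op 11: best P0=NH0 P1=NH0
Op 12: best P0=NH0 P1=NH2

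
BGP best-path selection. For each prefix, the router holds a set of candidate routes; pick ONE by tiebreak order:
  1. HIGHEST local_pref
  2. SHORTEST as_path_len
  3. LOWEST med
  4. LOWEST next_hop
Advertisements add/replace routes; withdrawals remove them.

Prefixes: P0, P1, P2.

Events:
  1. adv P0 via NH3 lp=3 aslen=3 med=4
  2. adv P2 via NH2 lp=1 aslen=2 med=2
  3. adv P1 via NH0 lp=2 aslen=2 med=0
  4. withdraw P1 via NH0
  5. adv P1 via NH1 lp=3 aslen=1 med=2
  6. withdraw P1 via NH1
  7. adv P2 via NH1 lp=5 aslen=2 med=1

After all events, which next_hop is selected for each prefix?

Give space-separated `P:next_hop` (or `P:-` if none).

Answer: P0:NH3 P1:- P2:NH1

Derivation:
Op 1: best P0=NH3 P1=- P2=-
Op 2: best P0=NH3 P1=- P2=NH2
Op 3: best P0=NH3 P1=NH0 P2=NH2
Op 4: best P0=NH3 P1=- P2=NH2
Op 5: best P0=NH3 P1=NH1 P2=NH2
Op 6: best P0=NH3 P1=- P2=NH2
Op 7: best P0=NH3 P1=- P2=NH1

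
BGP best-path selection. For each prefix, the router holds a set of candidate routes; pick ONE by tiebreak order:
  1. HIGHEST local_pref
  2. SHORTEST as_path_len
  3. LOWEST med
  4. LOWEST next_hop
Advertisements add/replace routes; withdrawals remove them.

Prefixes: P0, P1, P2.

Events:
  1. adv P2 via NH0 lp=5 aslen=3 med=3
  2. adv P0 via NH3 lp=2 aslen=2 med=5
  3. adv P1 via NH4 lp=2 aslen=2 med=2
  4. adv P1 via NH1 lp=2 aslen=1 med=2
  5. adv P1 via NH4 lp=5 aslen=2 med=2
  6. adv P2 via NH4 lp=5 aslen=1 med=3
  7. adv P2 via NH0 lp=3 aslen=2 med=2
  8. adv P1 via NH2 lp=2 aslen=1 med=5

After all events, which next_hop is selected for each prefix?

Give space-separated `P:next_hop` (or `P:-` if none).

Answer: P0:NH3 P1:NH4 P2:NH4

Derivation:
Op 1: best P0=- P1=- P2=NH0
Op 2: best P0=NH3 P1=- P2=NH0
Op 3: best P0=NH3 P1=NH4 P2=NH0
Op 4: best P0=NH3 P1=NH1 P2=NH0
Op 5: best P0=NH3 P1=NH4 P2=NH0
Op 6: best P0=NH3 P1=NH4 P2=NH4
Op 7: best P0=NH3 P1=NH4 P2=NH4
Op 8: best P0=NH3 P1=NH4 P2=NH4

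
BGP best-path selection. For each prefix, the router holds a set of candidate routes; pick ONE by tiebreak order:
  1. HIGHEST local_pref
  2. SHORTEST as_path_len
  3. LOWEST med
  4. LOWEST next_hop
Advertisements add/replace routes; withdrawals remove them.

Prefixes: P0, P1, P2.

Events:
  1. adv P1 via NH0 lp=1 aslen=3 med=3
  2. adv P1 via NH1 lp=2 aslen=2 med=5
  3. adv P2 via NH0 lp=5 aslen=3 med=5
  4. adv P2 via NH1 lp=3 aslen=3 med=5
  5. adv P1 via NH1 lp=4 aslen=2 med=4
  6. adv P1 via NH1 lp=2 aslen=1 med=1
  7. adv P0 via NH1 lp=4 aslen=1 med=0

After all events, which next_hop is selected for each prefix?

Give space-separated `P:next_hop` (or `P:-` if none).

Op 1: best P0=- P1=NH0 P2=-
Op 2: best P0=- P1=NH1 P2=-
Op 3: best P0=- P1=NH1 P2=NH0
Op 4: best P0=- P1=NH1 P2=NH0
Op 5: best P0=- P1=NH1 P2=NH0
Op 6: best P0=- P1=NH1 P2=NH0
Op 7: best P0=NH1 P1=NH1 P2=NH0

Answer: P0:NH1 P1:NH1 P2:NH0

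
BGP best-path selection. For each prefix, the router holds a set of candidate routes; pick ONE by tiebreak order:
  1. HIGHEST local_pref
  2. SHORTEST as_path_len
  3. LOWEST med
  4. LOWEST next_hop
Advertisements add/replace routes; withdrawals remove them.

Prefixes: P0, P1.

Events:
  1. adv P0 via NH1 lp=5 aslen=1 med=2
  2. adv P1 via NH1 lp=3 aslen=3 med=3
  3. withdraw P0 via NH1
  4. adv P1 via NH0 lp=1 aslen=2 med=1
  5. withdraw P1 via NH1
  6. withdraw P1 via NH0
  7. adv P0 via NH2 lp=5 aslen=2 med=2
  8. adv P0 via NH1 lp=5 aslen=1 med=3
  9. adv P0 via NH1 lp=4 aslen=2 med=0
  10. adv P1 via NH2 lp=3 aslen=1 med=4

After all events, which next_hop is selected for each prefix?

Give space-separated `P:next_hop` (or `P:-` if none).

Answer: P0:NH2 P1:NH2

Derivation:
Op 1: best P0=NH1 P1=-
Op 2: best P0=NH1 P1=NH1
Op 3: best P0=- P1=NH1
Op 4: best P0=- P1=NH1
Op 5: best P0=- P1=NH0
Op 6: best P0=- P1=-
Op 7: best P0=NH2 P1=-
Op 8: best P0=NH1 P1=-
Op 9: best P0=NH2 P1=-
Op 10: best P0=NH2 P1=NH2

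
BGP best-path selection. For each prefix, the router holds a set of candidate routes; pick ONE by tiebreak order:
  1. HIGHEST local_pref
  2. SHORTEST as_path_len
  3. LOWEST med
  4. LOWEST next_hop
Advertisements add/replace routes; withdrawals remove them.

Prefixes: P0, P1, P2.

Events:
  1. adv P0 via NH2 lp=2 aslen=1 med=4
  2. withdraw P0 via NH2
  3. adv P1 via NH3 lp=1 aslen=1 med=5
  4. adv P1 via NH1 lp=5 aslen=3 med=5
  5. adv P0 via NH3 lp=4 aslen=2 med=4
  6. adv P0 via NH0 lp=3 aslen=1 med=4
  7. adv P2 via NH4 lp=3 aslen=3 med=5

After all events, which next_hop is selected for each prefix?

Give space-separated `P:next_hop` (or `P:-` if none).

Op 1: best P0=NH2 P1=- P2=-
Op 2: best P0=- P1=- P2=-
Op 3: best P0=- P1=NH3 P2=-
Op 4: best P0=- P1=NH1 P2=-
Op 5: best P0=NH3 P1=NH1 P2=-
Op 6: best P0=NH3 P1=NH1 P2=-
Op 7: best P0=NH3 P1=NH1 P2=NH4

Answer: P0:NH3 P1:NH1 P2:NH4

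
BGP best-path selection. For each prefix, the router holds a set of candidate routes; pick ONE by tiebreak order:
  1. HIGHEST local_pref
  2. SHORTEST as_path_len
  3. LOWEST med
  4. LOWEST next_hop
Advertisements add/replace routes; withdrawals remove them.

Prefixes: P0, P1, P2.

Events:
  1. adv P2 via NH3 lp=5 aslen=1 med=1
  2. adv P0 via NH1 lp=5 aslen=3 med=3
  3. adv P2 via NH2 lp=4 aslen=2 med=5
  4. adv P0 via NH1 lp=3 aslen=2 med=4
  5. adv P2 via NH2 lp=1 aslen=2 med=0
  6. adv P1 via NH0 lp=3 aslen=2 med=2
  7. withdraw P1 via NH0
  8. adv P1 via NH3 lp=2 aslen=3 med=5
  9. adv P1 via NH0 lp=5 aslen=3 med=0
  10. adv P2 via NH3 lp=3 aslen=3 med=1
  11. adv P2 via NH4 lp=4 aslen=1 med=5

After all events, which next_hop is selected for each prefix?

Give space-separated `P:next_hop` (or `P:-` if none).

Op 1: best P0=- P1=- P2=NH3
Op 2: best P0=NH1 P1=- P2=NH3
Op 3: best P0=NH1 P1=- P2=NH3
Op 4: best P0=NH1 P1=- P2=NH3
Op 5: best P0=NH1 P1=- P2=NH3
Op 6: best P0=NH1 P1=NH0 P2=NH3
Op 7: best P0=NH1 P1=- P2=NH3
Op 8: best P0=NH1 P1=NH3 P2=NH3
Op 9: best P0=NH1 P1=NH0 P2=NH3
Op 10: best P0=NH1 P1=NH0 P2=NH3
Op 11: best P0=NH1 P1=NH0 P2=NH4

Answer: P0:NH1 P1:NH0 P2:NH4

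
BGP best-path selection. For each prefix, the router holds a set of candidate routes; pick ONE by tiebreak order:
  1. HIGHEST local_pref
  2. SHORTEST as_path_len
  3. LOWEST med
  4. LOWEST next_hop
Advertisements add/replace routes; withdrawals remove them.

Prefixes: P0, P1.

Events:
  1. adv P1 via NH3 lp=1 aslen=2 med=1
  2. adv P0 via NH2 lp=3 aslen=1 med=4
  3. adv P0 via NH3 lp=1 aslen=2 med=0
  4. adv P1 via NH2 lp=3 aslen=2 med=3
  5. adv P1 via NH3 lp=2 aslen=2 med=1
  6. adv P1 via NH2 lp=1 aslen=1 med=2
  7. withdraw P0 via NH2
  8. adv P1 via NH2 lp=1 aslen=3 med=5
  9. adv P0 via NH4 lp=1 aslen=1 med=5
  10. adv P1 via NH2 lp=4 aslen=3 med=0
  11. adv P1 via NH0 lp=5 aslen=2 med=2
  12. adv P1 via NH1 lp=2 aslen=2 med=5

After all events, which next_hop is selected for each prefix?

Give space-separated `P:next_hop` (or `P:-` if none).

Op 1: best P0=- P1=NH3
Op 2: best P0=NH2 P1=NH3
Op 3: best P0=NH2 P1=NH3
Op 4: best P0=NH2 P1=NH2
Op 5: best P0=NH2 P1=NH2
Op 6: best P0=NH2 P1=NH3
Op 7: best P0=NH3 P1=NH3
Op 8: best P0=NH3 P1=NH3
Op 9: best P0=NH4 P1=NH3
Op 10: best P0=NH4 P1=NH2
Op 11: best P0=NH4 P1=NH0
Op 12: best P0=NH4 P1=NH0

Answer: P0:NH4 P1:NH0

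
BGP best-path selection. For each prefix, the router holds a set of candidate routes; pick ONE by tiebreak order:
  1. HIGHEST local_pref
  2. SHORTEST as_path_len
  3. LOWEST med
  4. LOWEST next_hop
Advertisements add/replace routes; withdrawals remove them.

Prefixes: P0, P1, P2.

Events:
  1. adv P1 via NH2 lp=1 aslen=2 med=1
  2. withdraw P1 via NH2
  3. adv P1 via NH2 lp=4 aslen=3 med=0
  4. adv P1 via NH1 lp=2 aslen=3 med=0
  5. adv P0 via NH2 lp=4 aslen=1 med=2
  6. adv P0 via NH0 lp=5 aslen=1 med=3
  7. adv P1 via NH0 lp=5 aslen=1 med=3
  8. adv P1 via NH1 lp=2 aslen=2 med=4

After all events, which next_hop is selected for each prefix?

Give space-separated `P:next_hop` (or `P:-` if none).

Answer: P0:NH0 P1:NH0 P2:-

Derivation:
Op 1: best P0=- P1=NH2 P2=-
Op 2: best P0=- P1=- P2=-
Op 3: best P0=- P1=NH2 P2=-
Op 4: best P0=- P1=NH2 P2=-
Op 5: best P0=NH2 P1=NH2 P2=-
Op 6: best P0=NH0 P1=NH2 P2=-
Op 7: best P0=NH0 P1=NH0 P2=-
Op 8: best P0=NH0 P1=NH0 P2=-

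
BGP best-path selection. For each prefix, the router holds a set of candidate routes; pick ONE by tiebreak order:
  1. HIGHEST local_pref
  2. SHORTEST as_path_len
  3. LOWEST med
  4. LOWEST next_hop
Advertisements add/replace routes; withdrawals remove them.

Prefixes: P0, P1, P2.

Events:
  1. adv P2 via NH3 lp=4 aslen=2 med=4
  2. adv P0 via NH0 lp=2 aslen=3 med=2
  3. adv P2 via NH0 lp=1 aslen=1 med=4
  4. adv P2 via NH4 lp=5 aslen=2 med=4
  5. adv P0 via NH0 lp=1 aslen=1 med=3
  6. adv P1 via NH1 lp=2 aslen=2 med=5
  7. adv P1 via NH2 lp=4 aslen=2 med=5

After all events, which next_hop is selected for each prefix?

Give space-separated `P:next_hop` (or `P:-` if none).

Op 1: best P0=- P1=- P2=NH3
Op 2: best P0=NH0 P1=- P2=NH3
Op 3: best P0=NH0 P1=- P2=NH3
Op 4: best P0=NH0 P1=- P2=NH4
Op 5: best P0=NH0 P1=- P2=NH4
Op 6: best P0=NH0 P1=NH1 P2=NH4
Op 7: best P0=NH0 P1=NH2 P2=NH4

Answer: P0:NH0 P1:NH2 P2:NH4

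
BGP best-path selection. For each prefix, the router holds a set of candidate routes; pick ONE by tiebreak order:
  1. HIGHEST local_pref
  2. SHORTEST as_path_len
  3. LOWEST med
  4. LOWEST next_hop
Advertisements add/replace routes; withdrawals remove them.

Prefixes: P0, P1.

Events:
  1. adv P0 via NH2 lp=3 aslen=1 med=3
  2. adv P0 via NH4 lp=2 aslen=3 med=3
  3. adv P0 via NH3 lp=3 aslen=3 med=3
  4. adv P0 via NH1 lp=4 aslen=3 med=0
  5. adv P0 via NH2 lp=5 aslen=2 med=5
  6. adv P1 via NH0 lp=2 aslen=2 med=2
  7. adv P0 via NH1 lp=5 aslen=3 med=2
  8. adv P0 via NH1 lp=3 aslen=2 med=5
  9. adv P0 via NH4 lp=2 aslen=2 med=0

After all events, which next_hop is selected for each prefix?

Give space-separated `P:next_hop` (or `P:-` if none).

Answer: P0:NH2 P1:NH0

Derivation:
Op 1: best P0=NH2 P1=-
Op 2: best P0=NH2 P1=-
Op 3: best P0=NH2 P1=-
Op 4: best P0=NH1 P1=-
Op 5: best P0=NH2 P1=-
Op 6: best P0=NH2 P1=NH0
Op 7: best P0=NH2 P1=NH0
Op 8: best P0=NH2 P1=NH0
Op 9: best P0=NH2 P1=NH0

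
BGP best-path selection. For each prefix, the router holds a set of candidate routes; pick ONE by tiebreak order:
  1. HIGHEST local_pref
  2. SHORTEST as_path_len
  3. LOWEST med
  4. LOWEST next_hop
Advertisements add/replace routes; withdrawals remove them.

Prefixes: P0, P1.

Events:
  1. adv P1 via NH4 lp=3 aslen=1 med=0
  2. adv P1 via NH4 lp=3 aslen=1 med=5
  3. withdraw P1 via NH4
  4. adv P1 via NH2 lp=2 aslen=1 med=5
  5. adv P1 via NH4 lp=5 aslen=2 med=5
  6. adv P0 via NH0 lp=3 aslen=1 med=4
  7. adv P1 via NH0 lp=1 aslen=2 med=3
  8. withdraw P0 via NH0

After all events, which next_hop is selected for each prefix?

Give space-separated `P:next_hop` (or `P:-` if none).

Op 1: best P0=- P1=NH4
Op 2: best P0=- P1=NH4
Op 3: best P0=- P1=-
Op 4: best P0=- P1=NH2
Op 5: best P0=- P1=NH4
Op 6: best P0=NH0 P1=NH4
Op 7: best P0=NH0 P1=NH4
Op 8: best P0=- P1=NH4

Answer: P0:- P1:NH4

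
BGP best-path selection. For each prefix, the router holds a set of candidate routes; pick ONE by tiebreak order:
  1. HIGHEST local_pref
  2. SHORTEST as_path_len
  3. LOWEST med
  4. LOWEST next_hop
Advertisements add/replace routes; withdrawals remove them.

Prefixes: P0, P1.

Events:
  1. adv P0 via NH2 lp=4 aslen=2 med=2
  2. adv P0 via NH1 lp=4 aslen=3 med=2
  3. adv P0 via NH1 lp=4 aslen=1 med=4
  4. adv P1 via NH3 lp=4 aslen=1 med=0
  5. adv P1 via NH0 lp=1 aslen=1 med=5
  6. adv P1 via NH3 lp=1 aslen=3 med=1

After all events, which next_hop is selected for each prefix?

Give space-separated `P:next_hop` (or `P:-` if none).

Answer: P0:NH1 P1:NH0

Derivation:
Op 1: best P0=NH2 P1=-
Op 2: best P0=NH2 P1=-
Op 3: best P0=NH1 P1=-
Op 4: best P0=NH1 P1=NH3
Op 5: best P0=NH1 P1=NH3
Op 6: best P0=NH1 P1=NH0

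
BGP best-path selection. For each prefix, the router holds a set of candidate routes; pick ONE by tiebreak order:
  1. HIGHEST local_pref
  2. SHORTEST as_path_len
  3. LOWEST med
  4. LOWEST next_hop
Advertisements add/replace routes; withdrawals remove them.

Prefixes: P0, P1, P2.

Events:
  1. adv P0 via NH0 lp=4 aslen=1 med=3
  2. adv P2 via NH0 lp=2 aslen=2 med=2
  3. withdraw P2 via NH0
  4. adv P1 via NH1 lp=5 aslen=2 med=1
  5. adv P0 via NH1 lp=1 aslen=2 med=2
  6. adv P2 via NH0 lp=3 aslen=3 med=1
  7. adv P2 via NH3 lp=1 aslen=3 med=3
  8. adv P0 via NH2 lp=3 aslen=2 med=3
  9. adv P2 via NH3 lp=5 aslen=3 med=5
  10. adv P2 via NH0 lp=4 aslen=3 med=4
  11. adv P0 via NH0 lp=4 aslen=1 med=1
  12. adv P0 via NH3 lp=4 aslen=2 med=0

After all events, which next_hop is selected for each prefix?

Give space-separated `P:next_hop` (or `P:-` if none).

Op 1: best P0=NH0 P1=- P2=-
Op 2: best P0=NH0 P1=- P2=NH0
Op 3: best P0=NH0 P1=- P2=-
Op 4: best P0=NH0 P1=NH1 P2=-
Op 5: best P0=NH0 P1=NH1 P2=-
Op 6: best P0=NH0 P1=NH1 P2=NH0
Op 7: best P0=NH0 P1=NH1 P2=NH0
Op 8: best P0=NH0 P1=NH1 P2=NH0
Op 9: best P0=NH0 P1=NH1 P2=NH3
Op 10: best P0=NH0 P1=NH1 P2=NH3
Op 11: best P0=NH0 P1=NH1 P2=NH3
Op 12: best P0=NH0 P1=NH1 P2=NH3

Answer: P0:NH0 P1:NH1 P2:NH3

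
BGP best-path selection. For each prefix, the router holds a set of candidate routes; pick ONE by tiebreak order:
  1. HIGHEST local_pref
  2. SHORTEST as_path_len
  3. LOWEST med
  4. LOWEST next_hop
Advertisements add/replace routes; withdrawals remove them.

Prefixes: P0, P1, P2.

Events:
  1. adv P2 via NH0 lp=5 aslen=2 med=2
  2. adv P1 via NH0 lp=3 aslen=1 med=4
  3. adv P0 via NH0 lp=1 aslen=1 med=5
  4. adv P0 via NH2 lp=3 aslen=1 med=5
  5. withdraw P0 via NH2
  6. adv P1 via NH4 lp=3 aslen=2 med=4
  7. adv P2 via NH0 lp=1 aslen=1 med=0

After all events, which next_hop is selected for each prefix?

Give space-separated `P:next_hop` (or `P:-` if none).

Answer: P0:NH0 P1:NH0 P2:NH0

Derivation:
Op 1: best P0=- P1=- P2=NH0
Op 2: best P0=- P1=NH0 P2=NH0
Op 3: best P0=NH0 P1=NH0 P2=NH0
Op 4: best P0=NH2 P1=NH0 P2=NH0
Op 5: best P0=NH0 P1=NH0 P2=NH0
Op 6: best P0=NH0 P1=NH0 P2=NH0
Op 7: best P0=NH0 P1=NH0 P2=NH0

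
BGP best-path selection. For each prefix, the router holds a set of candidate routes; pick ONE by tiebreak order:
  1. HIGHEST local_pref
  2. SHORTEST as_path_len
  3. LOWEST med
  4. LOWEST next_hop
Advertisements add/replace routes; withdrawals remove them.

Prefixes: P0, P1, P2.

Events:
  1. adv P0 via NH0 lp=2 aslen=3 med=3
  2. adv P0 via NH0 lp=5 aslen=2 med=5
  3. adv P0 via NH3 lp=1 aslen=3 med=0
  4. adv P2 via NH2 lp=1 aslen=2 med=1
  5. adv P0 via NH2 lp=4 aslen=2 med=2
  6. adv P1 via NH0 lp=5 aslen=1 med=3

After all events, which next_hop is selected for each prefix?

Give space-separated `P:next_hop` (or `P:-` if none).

Answer: P0:NH0 P1:NH0 P2:NH2

Derivation:
Op 1: best P0=NH0 P1=- P2=-
Op 2: best P0=NH0 P1=- P2=-
Op 3: best P0=NH0 P1=- P2=-
Op 4: best P0=NH0 P1=- P2=NH2
Op 5: best P0=NH0 P1=- P2=NH2
Op 6: best P0=NH0 P1=NH0 P2=NH2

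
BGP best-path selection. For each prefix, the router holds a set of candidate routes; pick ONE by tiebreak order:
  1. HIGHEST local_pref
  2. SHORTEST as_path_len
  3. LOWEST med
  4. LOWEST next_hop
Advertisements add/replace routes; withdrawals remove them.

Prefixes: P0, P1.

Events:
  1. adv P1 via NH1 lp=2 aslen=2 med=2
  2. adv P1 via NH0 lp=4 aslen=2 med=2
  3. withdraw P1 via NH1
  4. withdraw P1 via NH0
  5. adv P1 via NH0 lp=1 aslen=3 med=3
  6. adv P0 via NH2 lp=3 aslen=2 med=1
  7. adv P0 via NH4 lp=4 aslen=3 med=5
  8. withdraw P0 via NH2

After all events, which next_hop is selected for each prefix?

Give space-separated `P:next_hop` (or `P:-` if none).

Op 1: best P0=- P1=NH1
Op 2: best P0=- P1=NH0
Op 3: best P0=- P1=NH0
Op 4: best P0=- P1=-
Op 5: best P0=- P1=NH0
Op 6: best P0=NH2 P1=NH0
Op 7: best P0=NH4 P1=NH0
Op 8: best P0=NH4 P1=NH0

Answer: P0:NH4 P1:NH0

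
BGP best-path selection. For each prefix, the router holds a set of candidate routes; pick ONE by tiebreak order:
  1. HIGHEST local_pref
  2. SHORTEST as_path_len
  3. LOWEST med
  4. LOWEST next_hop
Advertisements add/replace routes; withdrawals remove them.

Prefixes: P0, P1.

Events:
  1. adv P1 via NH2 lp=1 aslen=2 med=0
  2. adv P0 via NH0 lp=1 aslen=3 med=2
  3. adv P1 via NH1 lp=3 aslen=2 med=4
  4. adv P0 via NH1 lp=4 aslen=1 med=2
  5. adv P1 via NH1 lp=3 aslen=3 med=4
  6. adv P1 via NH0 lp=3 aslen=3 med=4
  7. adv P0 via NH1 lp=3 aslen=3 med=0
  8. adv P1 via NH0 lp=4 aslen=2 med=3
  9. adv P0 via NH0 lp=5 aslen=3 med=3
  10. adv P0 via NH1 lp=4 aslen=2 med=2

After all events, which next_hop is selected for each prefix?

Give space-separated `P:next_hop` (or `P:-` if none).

Answer: P0:NH0 P1:NH0

Derivation:
Op 1: best P0=- P1=NH2
Op 2: best P0=NH0 P1=NH2
Op 3: best P0=NH0 P1=NH1
Op 4: best P0=NH1 P1=NH1
Op 5: best P0=NH1 P1=NH1
Op 6: best P0=NH1 P1=NH0
Op 7: best P0=NH1 P1=NH0
Op 8: best P0=NH1 P1=NH0
Op 9: best P0=NH0 P1=NH0
Op 10: best P0=NH0 P1=NH0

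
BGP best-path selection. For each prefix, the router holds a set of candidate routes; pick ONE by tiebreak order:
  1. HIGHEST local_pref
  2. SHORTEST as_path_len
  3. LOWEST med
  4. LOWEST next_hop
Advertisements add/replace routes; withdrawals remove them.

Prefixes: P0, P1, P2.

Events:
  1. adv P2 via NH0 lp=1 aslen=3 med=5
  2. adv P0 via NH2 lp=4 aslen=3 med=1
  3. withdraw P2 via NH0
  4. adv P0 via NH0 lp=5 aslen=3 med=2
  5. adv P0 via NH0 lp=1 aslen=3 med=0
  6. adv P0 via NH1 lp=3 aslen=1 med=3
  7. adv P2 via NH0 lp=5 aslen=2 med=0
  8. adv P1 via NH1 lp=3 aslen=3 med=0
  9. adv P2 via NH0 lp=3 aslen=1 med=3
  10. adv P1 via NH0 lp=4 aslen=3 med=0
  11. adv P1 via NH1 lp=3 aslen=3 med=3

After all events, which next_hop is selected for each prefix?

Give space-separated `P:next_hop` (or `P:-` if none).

Answer: P0:NH2 P1:NH0 P2:NH0

Derivation:
Op 1: best P0=- P1=- P2=NH0
Op 2: best P0=NH2 P1=- P2=NH0
Op 3: best P0=NH2 P1=- P2=-
Op 4: best P0=NH0 P1=- P2=-
Op 5: best P0=NH2 P1=- P2=-
Op 6: best P0=NH2 P1=- P2=-
Op 7: best P0=NH2 P1=- P2=NH0
Op 8: best P0=NH2 P1=NH1 P2=NH0
Op 9: best P0=NH2 P1=NH1 P2=NH0
Op 10: best P0=NH2 P1=NH0 P2=NH0
Op 11: best P0=NH2 P1=NH0 P2=NH0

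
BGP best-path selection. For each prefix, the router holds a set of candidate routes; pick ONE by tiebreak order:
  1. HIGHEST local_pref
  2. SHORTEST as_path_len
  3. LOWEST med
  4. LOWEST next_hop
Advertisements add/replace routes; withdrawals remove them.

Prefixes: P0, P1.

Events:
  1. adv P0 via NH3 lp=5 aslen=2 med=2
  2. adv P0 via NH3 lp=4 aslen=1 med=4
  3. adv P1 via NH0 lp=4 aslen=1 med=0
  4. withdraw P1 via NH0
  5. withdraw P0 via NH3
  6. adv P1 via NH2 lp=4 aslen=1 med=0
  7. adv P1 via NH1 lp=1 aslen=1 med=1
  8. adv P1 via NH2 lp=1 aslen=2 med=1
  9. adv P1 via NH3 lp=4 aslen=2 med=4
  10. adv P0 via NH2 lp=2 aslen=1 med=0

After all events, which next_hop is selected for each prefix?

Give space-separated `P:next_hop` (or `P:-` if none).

Answer: P0:NH2 P1:NH3

Derivation:
Op 1: best P0=NH3 P1=-
Op 2: best P0=NH3 P1=-
Op 3: best P0=NH3 P1=NH0
Op 4: best P0=NH3 P1=-
Op 5: best P0=- P1=-
Op 6: best P0=- P1=NH2
Op 7: best P0=- P1=NH2
Op 8: best P0=- P1=NH1
Op 9: best P0=- P1=NH3
Op 10: best P0=NH2 P1=NH3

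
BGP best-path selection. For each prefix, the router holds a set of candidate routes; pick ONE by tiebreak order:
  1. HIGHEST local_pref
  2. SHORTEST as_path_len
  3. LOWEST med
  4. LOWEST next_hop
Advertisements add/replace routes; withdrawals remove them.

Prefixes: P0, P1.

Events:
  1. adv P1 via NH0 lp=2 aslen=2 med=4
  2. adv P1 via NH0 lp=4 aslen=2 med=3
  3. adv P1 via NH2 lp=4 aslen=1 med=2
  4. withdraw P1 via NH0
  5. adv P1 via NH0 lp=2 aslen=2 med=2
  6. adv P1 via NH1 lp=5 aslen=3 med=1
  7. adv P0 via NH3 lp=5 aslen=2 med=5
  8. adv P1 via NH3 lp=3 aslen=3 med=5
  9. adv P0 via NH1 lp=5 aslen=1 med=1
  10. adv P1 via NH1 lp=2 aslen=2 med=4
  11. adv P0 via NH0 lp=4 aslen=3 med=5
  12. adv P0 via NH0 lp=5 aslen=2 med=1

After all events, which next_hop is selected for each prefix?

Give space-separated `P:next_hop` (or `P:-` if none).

Answer: P0:NH1 P1:NH2

Derivation:
Op 1: best P0=- P1=NH0
Op 2: best P0=- P1=NH0
Op 3: best P0=- P1=NH2
Op 4: best P0=- P1=NH2
Op 5: best P0=- P1=NH2
Op 6: best P0=- P1=NH1
Op 7: best P0=NH3 P1=NH1
Op 8: best P0=NH3 P1=NH1
Op 9: best P0=NH1 P1=NH1
Op 10: best P0=NH1 P1=NH2
Op 11: best P0=NH1 P1=NH2
Op 12: best P0=NH1 P1=NH2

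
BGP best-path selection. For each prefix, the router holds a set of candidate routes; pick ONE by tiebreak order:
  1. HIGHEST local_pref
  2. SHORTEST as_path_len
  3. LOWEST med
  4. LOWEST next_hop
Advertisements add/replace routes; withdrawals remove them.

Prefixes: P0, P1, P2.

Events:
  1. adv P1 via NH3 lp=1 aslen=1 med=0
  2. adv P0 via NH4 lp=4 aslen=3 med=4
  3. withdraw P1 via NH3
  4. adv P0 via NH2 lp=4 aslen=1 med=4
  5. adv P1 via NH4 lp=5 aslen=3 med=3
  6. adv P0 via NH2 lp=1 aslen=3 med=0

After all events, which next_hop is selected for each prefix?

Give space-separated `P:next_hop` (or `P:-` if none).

Op 1: best P0=- P1=NH3 P2=-
Op 2: best P0=NH4 P1=NH3 P2=-
Op 3: best P0=NH4 P1=- P2=-
Op 4: best P0=NH2 P1=- P2=-
Op 5: best P0=NH2 P1=NH4 P2=-
Op 6: best P0=NH4 P1=NH4 P2=-

Answer: P0:NH4 P1:NH4 P2:-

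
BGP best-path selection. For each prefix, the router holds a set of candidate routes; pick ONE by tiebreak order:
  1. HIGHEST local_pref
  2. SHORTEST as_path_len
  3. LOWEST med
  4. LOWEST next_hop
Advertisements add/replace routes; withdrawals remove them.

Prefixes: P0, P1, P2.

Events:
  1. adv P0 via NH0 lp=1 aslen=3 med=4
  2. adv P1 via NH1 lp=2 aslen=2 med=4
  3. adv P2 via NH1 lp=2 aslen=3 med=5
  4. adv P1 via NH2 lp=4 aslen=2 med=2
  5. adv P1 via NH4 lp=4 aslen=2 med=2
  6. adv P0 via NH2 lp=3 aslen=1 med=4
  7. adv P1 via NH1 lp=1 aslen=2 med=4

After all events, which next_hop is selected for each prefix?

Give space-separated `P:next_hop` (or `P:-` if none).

Op 1: best P0=NH0 P1=- P2=-
Op 2: best P0=NH0 P1=NH1 P2=-
Op 3: best P0=NH0 P1=NH1 P2=NH1
Op 4: best P0=NH0 P1=NH2 P2=NH1
Op 5: best P0=NH0 P1=NH2 P2=NH1
Op 6: best P0=NH2 P1=NH2 P2=NH1
Op 7: best P0=NH2 P1=NH2 P2=NH1

Answer: P0:NH2 P1:NH2 P2:NH1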